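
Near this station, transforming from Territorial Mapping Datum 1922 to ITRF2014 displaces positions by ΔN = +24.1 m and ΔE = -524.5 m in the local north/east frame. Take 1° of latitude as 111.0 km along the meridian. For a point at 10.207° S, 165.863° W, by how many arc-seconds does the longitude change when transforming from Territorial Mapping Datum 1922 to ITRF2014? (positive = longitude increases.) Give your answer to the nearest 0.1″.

Δλ = -17.3″

At latitude -10.207°, cos φ = 0.984174.
1° of longitude at this latitude = 111.0 × cos φ = 109.24 km, so Δλ = -524.5 / 109243.3 = -0.0048012° = -17.284″.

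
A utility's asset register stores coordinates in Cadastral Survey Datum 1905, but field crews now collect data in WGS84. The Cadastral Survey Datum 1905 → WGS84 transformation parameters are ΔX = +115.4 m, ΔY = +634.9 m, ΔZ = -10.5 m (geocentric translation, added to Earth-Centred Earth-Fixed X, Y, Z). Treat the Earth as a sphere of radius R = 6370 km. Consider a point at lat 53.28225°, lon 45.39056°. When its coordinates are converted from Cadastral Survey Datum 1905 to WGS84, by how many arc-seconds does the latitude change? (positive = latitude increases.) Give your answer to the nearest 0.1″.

Δφ = -14.0″

sin φ = 0.801590, cos φ = 0.597874, sin λ = 0.711910, cos λ = 0.702270.
North component: ΔN = −sin φ cos λ·ΔX − sin φ sin λ·ΔY + cos φ·ΔZ = −(0.801590)(0.702270)(115.4) − (0.801590)(0.711910)(634.9) + (0.597874)(-10.5) = -433.55 m.
1° of latitude spans πR/180 = 111177 m, so Δφ = -433.55 / 111177 × 3600 = -14.039″.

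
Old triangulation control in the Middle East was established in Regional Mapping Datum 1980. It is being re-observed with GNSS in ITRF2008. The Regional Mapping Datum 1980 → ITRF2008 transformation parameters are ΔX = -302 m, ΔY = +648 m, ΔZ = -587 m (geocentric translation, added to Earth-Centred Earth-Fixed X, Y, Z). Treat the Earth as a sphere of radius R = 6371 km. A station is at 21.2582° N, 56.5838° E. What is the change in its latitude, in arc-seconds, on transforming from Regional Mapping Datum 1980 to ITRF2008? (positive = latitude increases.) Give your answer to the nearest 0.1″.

sin φ = 0.362571, cos φ = 0.931956, sin λ = 0.834692, cos λ = 0.550717.
North component: ΔN = −sin φ cos λ·ΔX − sin φ sin λ·ΔY + cos φ·ΔZ = −(0.362571)(0.550717)(-302) − (0.362571)(0.834692)(648) + (0.931956)(-587) = -682.86 m.
1° of latitude spans πR/180 = 111195 m, so Δφ = -682.86 / 111195 × 3600 = -22.108″.

Δφ = -22.1″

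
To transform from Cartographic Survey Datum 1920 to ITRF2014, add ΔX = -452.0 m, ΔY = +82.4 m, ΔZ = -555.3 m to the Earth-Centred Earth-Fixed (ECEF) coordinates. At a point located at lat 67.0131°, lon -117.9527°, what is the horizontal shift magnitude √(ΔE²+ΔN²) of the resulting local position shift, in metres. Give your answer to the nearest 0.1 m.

557.4 m

At φ = 67.0131°, λ = -117.9527°: sin φ = 0.920594, cos φ = 0.390521, sin λ = -0.883335, cos λ = -0.468742.
ΔE = −sin λ·ΔX + cos λ·ΔY = −(-0.883335)·(-452.0) + (-0.468742)·(82.4) = -437.89 m.
ΔN = −sin φ cos λ·ΔX − sin φ sin λ·ΔY + cos φ·ΔZ = −(0.920594)(-0.468742)(-452.0) − (0.920594)(-0.883335)(82.4) + (0.390521)(-555.3) = -344.90 m.
Horizontal magnitude = √(ΔE² + ΔN²) = √((-437.89)² + (-344.90)²) = 557.41 m.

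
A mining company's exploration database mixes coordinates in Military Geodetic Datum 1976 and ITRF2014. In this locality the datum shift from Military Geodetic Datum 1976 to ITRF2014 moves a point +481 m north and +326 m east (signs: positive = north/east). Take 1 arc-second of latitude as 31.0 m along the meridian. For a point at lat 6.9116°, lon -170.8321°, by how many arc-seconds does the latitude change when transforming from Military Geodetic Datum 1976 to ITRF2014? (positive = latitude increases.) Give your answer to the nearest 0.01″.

Δφ = 15.52″

1″ of latitude = 31.00 m, so Δφ = 481.0 / 31.00 = 15.516″.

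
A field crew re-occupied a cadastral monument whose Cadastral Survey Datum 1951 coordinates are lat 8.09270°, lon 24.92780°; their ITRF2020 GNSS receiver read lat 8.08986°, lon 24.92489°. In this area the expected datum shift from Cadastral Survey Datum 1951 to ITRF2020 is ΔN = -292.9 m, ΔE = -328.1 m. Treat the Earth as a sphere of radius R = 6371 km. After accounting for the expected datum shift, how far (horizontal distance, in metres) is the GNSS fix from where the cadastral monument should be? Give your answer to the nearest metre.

24 m

Observed coordinate differences: Δφ = -0.00284°, Δλ = -0.00291°.
Converting to metres (1° lat = 111195 m, cos φ = 0.990042): observed ΔN = -315.8 m, observed ΔE = -320.4 m.
Subtracting the expected shift leaves a residual of -315.8 − (-292.9) = -22.9 m north and -320.4 − (-328.1) = 7.7 m east.
Residual distance = √((-22.9)² + 7.7²) = 24.2 m.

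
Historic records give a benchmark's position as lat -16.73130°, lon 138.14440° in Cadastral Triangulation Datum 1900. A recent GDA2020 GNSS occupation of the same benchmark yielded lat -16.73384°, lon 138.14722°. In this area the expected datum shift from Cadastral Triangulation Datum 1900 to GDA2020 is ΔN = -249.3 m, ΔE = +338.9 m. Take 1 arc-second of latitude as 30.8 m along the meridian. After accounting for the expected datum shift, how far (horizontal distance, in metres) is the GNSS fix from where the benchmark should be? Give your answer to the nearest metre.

Observed coordinate differences: Δφ = -0.00254°, Δλ = +0.00282°.
Converting to metres (1° lat = 110880 m, cos φ = 0.957665): observed ΔN = -281.6 m, observed ΔE = 299.4 m.
Subtracting the expected shift leaves a residual of -281.6 − (-249.3) = -32.3 m north and 299.4 − (338.9) = -39.5 m east.
Residual distance = √((-32.3)² + (-39.5)²) = 51.0 m.

51 m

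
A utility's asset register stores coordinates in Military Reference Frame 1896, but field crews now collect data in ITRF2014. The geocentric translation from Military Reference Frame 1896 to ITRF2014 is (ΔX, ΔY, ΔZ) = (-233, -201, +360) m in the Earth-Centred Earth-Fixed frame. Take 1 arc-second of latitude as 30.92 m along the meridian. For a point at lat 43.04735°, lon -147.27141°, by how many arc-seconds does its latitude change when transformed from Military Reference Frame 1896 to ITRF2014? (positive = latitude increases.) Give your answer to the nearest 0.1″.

Δφ = 1.8″

sin φ = 0.682603, cos φ = 0.730790, sin λ = -0.540660, cos λ = -0.841241.
North component: ΔN = −sin φ cos λ·ΔX − sin φ sin λ·ΔY + cos φ·ΔZ = −(0.682603)(-0.841241)(-233) − (0.682603)(-0.540660)(-201) + (0.730790)(360) = 55.11 m.
1° of latitude spans 3600 × 30.92 = 111312 m, so Δφ = 55.11 / 111312 × 3600 = 1.782″.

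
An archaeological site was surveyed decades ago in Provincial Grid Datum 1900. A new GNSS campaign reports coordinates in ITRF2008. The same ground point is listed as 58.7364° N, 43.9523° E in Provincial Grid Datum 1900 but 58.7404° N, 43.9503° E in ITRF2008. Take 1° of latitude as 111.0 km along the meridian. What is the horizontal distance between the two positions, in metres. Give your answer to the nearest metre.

459 m

Δφ = 58.7404° − 58.7364° = +0.0040°; Δλ = 43.9503° − 43.9523° = -0.0020°.
ΔN = Δφ × 111000 = 444.0 m; ΔE = Δλ × 111000 × cos(58.7364°) = -0.0020 × 111000 × 0.518976 = -115.2 m.
Distance = √(ΔE² + ΔN²) = √((-115.2)² + 444.0²) = 458.7 m.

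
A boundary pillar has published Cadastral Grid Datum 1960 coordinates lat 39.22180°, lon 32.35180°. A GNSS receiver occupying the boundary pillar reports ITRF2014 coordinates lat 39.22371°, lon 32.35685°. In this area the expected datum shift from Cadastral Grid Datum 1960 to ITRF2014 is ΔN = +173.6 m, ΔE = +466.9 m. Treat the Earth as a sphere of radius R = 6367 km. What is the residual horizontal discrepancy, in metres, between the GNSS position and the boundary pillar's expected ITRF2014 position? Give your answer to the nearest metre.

Observed coordinate differences: Δφ = +0.00191°, Δλ = +0.00505°.
Converting to metres (1° lat = 111125 m, cos φ = 0.774704): observed ΔN = 212.2 m, observed ΔE = 434.7 m.
Subtracting the expected shift leaves a residual of 212.2 − (173.6) = 38.6 m north and 434.7 − (466.9) = -32.2 m east.
Residual distance = √(38.6² + (-32.2)²) = 50.3 m.

50 m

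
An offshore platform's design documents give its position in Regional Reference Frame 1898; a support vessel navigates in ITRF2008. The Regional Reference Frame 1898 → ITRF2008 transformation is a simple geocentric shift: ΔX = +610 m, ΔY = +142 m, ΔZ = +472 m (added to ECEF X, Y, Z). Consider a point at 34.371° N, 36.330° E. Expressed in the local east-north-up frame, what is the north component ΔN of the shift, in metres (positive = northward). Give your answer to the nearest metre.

ΔN = 65 m

At φ = 34.371°, λ = 36.330°: sin φ = 0.564549, cos φ = 0.825399, sin λ = 0.592435, cos λ = 0.805618.
ΔN = −sin φ cos λ·ΔX − sin φ sin λ·ΔY + cos φ·ΔZ = −(0.564549)(0.805618)(610) − (0.564549)(0.592435)(142) + (0.825399)(472) = 64.66 m.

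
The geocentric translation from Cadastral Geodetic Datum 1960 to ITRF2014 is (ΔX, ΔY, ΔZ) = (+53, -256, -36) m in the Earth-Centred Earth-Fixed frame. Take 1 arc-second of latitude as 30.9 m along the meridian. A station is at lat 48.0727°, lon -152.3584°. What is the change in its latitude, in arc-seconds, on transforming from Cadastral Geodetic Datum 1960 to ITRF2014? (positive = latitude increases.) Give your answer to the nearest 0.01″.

sin φ = 0.743993, cos φ = 0.668187, sin λ = -0.463939, cos λ = -0.885867.
North component: ΔN = −sin φ cos λ·ΔX − sin φ sin λ·ΔY + cos φ·ΔZ = −(0.743993)(-0.885867)(53) − (0.743993)(-0.463939)(-256) + (0.668187)(-36) = -77.49 m.
1° of latitude spans 3600 × 30.90 = 111240 m, so Δφ = -77.49 / 111240 × 3600 = -2.508″.

Δφ = -2.51″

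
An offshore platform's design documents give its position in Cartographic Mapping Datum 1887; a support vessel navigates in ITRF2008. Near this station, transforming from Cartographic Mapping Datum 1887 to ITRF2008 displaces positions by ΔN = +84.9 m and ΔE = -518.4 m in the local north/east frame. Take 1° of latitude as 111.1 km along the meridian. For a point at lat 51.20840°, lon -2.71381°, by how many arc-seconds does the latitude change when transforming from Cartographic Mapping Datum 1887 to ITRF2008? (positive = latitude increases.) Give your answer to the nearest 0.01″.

Δφ = 2.75″

1° of latitude = 111.1 km, so Δφ = 84.9 / 111100 = 0.0007642° = 2.751″.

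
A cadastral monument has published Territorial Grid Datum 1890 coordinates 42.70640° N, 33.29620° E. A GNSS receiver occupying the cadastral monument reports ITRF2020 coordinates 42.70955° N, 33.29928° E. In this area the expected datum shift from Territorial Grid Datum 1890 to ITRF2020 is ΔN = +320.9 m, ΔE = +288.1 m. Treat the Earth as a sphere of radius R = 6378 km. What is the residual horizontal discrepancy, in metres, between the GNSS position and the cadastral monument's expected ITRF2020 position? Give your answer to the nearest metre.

Observed coordinate differences: Δφ = +0.00315°, Δλ = +0.00308°.
Converting to metres (1° lat = 111317 m, cos φ = 0.734839): observed ΔN = 350.6 m, observed ΔE = 251.9 m.
Subtracting the expected shift leaves a residual of 350.6 − (320.9) = 29.7 m north and 251.9 − (288.1) = -36.2 m east.
Residual distance = √(29.7² + (-36.2)²) = 46.8 m.

47 m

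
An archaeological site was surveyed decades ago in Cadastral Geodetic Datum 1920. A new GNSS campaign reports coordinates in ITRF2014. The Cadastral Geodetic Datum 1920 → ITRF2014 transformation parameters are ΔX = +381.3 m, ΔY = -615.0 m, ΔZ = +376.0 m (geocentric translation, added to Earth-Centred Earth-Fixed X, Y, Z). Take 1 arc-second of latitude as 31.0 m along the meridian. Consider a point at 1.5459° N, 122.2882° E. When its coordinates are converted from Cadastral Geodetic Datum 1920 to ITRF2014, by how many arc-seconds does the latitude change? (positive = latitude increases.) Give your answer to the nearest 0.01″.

sin φ = 0.026978, cos φ = 0.999636, sin λ = 0.845372, cos λ = -0.534178.
North component: ΔN = −sin φ cos λ·ΔX − sin φ sin λ·ΔY + cos φ·ΔZ = −(0.026978)(-0.534178)(381.3) − (0.026978)(0.845372)(-615.0) + (0.999636)(376.0) = 395.38 m.
1° of latitude spans 3600 × 31.00 = 111600 m, so Δφ = 395.38 / 111600 × 3600 = 12.754″.

Δφ = 12.75″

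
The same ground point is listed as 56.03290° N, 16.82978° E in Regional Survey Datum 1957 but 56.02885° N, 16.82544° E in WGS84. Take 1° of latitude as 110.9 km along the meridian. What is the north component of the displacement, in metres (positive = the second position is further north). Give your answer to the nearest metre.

Δφ = 56.02885° − 56.03290° = -0.00405°; Δλ = 16.82544° − 16.82978° = -0.00434°.
ΔN = Δφ × 110900 = -449.1 m; ΔE = Δλ × 110900 × cos(56.03290°) = -0.00434 × 110900 × 0.558717 = -268.9 m.

ΔN = -449 m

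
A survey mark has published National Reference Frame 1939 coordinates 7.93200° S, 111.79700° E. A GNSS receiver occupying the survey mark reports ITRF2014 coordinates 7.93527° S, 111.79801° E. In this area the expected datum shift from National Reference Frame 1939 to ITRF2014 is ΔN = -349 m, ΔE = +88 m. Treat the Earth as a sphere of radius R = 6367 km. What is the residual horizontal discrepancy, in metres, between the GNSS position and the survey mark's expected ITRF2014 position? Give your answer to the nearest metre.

27 m

Observed coordinate differences: Δφ = -0.00327°, Δλ = +0.00101°.
Converting to metres (1° lat = 111125 m, cos φ = 0.990433): observed ΔN = -363.4 m, observed ΔE = 111.2 m.
Subtracting the expected shift leaves a residual of -363.4 − (-349) = -14.4 m north and 111.2 − (88) = 23.2 m east.
Residual distance = √((-14.4)² + 23.2²) = 27.3 m.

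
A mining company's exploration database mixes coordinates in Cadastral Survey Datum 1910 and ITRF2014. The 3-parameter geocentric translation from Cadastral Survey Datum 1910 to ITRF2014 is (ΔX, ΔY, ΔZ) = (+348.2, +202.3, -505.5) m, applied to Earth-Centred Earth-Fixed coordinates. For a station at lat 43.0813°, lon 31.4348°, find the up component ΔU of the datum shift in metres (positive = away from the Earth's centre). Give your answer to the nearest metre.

The local up (radial) axis is (cos φ cos λ, cos φ sin λ, sin φ), giving ΔU = 216.995 + 77.059 − 345.274 = -51.22 m.

ΔU = -51 m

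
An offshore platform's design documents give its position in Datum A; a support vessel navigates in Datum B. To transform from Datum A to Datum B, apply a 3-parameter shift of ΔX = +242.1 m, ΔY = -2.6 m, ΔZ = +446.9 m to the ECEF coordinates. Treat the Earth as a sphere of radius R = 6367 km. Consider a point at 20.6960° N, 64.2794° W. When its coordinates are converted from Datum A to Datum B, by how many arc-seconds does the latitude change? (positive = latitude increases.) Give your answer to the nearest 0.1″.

Δφ = 12.3″

sin φ = 0.353410, cos φ = 0.935469, sin λ = -0.900921, cos λ = 0.433983.
North component: ΔN = −sin φ cos λ·ΔX − sin φ sin λ·ΔY + cos φ·ΔZ = −(0.353410)(0.433983)(242.1) − (0.353410)(-0.900921)(-2.6) + (0.935469)(446.9) = 380.10 m.
1° of latitude spans πR/180 = 111125 m, so Δφ = 380.10 / 111125 × 3600 = 12.314″.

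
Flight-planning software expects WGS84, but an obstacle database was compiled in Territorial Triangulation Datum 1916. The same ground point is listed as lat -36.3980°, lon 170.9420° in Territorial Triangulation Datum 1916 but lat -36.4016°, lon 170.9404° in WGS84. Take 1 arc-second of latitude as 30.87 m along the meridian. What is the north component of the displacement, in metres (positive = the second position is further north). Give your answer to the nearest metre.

Δφ = -36.4016° − -36.3980° = -0.0036°; Δλ = 170.9404° − 170.9420° = -0.0016°.
1° of latitude = 3600 × 30.87 = 111132 m.
ΔN = Δφ × 111132 = -400.1 m; ΔE = Δλ × 111132 × cos(-36.3980°) = -0.0016 × 111132 × 0.804915 = -143.1 m.

ΔN = -400 m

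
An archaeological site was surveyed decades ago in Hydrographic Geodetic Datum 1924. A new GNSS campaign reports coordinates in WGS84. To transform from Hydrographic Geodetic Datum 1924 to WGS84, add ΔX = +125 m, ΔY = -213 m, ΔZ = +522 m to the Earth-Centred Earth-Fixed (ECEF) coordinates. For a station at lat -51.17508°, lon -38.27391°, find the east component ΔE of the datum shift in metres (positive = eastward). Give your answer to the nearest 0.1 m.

ΔE = -89.8 m

The local east axis at (φ, λ) is (−sin λ, cos λ, 0), so ΔE = −sin(-38.27391°)·125 + cos(-38.27391°)·(-213) = -89.79 m.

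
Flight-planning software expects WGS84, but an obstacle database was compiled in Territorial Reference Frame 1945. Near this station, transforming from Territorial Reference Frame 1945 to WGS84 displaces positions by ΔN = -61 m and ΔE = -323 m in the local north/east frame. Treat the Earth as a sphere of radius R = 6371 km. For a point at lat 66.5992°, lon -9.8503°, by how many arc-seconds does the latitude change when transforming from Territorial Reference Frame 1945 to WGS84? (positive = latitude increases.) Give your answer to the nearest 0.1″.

On a sphere of radius R, 1 rad of latitude = R, so Δφ = ΔN / R = -61.0 / 6371000 = -9.5746e-06 rad = -1.975″.

Δφ = -2.0″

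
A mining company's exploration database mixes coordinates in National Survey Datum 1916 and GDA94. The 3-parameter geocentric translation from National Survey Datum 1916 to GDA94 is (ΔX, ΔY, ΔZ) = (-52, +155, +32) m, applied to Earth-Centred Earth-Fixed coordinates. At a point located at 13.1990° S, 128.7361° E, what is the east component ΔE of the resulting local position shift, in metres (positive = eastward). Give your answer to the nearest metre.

ΔE = -56 m

The local east axis at (φ, λ) is (−sin λ, cos λ, 0), so ΔE = −sin(128.7361°)·(-52) + cos(128.7361°)·155 = -56.43 m.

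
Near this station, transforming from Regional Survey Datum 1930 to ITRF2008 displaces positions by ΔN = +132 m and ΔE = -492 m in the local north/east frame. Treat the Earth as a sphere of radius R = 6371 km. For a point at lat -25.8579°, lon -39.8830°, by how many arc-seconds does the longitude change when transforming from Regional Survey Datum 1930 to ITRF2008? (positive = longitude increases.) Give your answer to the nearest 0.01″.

At latitude -25.8579°, cos φ = 0.899878.
One radian of longitude at latitude φ spans R cos φ, so Δλ = ΔE / (R cos φ) = -492.0 / (6371000 × 0.899878) = -8.5817e-05 rad = -17.701″.

Δλ = -17.70″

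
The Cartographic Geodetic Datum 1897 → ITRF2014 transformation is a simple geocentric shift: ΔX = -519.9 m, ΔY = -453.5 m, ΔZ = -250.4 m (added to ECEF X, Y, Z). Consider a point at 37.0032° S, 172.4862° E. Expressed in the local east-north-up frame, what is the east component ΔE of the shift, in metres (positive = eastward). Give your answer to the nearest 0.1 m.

ΔE = 517.6 m

At φ = -37.0032°, λ = 172.4862°: sin φ = -0.601860, cos φ = 0.798602, sin λ = 0.130765, cos λ = -0.991413.
ΔE = −sin λ·ΔX + cos λ·ΔY = −(0.130765)·(-519.9) + (-0.991413)·(-453.5) = 517.59 m.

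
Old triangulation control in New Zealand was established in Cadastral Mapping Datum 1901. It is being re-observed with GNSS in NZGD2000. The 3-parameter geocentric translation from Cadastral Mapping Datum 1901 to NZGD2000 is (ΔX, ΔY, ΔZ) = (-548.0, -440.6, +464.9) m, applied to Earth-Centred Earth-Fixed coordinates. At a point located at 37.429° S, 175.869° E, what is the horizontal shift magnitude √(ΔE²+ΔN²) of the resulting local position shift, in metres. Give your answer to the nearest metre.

At φ = -37.429°, λ = 175.869°: sin φ = -0.607778, cos φ = 0.794107, sin λ = 0.072037, cos λ = -0.997402.
ΔE = −sin λ·ΔX + cos λ·ΔY = −(0.072037)·(-548.0) + (-0.997402)·(-440.6) = 478.93 m.
ΔN = −sin φ cos λ·ΔX − sin φ sin λ·ΔY + cos φ·ΔZ = −(-0.607778)(-0.997402)(-548.0) − (-0.607778)(0.072037)(-440.6) + (0.794107)(464.9) = 682.09 m.
Horizontal magnitude = √(ΔE² + ΔN²) = √(478.93² + 682.09²) = 833.44 m.

833 m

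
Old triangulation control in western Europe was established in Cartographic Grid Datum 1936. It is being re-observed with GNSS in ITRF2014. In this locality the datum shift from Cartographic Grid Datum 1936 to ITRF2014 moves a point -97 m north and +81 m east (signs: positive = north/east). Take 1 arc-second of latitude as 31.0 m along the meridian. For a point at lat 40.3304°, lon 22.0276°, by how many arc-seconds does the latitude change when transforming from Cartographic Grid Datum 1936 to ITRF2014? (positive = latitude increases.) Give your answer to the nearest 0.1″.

Δφ = -3.1″

1″ of latitude = 31.00 m, so Δφ = -97.0 / 31.00 = -3.129″.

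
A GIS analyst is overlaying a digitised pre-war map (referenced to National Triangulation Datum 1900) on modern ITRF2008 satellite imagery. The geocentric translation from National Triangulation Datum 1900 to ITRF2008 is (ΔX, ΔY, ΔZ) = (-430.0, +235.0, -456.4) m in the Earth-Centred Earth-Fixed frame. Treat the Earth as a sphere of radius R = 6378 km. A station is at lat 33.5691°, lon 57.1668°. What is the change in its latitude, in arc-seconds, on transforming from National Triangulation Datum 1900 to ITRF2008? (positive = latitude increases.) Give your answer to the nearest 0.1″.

Δφ = -11.7″

sin φ = 0.552942, cos φ = 0.833220, sin λ = 0.840253, cos λ = 0.542195.
North component: ΔN = −sin φ cos λ·ΔX − sin φ sin λ·ΔY + cos φ·ΔZ = −(0.552942)(0.542195)(-430.0) − (0.552942)(0.840253)(235.0) + (0.833220)(-456.4) = -360.55 m.
1° of latitude spans πR/180 = 111317 m, so Δφ = -360.55 / 111317 × 3600 = -11.660″.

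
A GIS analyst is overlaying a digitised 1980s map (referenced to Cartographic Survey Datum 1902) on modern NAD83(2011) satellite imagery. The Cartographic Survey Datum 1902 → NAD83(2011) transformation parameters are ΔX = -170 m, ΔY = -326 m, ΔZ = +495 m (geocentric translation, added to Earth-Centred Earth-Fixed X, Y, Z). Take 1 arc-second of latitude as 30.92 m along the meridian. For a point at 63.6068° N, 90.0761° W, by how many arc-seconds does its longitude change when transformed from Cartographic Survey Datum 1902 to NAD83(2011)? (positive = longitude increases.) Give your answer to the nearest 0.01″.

Δλ = -12.34″

sin φ = 0.895765, cos φ = 0.444529, sin λ = -0.999999, cos λ = -0.001328.
East component: ΔE = −sin λ·ΔX + cos λ·ΔY = −(-0.999999)(-170) + (-0.001328)(-326) = -169.57 m.
1° of latitude spans 3600 × 30.92 = 111312 m; at latitude φ, 1° of longitude spans that × cos φ = 49481.4 m, so Δλ = -169.57 / 49481.4 × 3600 = -12.337″.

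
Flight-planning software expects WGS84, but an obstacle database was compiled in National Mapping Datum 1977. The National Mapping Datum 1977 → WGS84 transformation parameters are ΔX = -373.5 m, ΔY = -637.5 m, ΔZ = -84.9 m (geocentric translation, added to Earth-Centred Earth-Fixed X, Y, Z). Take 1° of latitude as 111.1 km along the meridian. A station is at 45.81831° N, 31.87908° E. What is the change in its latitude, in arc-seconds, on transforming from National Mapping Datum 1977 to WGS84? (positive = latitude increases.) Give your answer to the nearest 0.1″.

Δφ = 13.3″

sin φ = 0.717133, cos φ = 0.696936, sin λ = 0.528128, cos λ = 0.849165.
North component: ΔN = −sin φ cos λ·ΔX − sin φ sin λ·ΔY + cos φ·ΔZ = −(0.717133)(0.849165)(-373.5) − (0.717133)(0.528128)(-637.5) + (0.696936)(-84.9) = 409.72 m.
1° of latitude spans 111100 m, so Δφ = 409.72 / 111100 × 3600 = 13.276″.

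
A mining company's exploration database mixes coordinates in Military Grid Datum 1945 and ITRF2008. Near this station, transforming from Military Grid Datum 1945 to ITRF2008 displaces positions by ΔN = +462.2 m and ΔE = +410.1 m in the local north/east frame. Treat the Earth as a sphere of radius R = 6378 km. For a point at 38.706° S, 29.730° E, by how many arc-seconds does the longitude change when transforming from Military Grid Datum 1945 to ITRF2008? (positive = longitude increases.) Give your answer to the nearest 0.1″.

Δλ = 17.0″

At latitude -38.706°, cos φ = 0.780365.
One radian of longitude at latitude φ spans R cos φ, so Δλ = ΔE / (R cos φ) = 410.1 / (6378000 × 0.780365) = 8.2396e-05 rad = 16.995″.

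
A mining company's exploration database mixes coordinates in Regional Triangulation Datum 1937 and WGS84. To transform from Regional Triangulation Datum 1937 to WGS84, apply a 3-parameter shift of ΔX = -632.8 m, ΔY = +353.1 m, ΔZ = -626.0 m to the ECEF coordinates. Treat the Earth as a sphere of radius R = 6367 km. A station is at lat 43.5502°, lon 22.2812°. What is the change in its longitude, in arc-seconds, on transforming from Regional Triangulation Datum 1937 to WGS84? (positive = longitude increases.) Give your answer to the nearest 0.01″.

sin φ = 0.688990, cos φ = 0.724771, sin λ = 0.379153, cos λ = 0.925334.
East component: ΔE = −sin λ·ΔX + cos λ·ΔY = −(0.379153)(-632.8) + (0.925334)(353.1) = 566.66 m.
1° of latitude spans πR/180 = 111125 m; at latitude φ, 1° of longitude spans that × cos φ = 80540.3 m, so Δλ = 566.66 / 80540.3 × 3600 = 25.329″.

Δλ = 25.33″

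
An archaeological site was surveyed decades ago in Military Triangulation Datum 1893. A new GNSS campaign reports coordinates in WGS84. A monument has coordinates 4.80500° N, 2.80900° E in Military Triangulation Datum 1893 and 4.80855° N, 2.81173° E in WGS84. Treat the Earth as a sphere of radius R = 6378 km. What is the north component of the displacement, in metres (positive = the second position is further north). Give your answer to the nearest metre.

Δφ = 4.80855° − 4.80500° = +0.00355°; Δλ = 2.81173° − 2.80900° = +0.00273°.
1° along a meridian = πR/180 = 111317 m.
ΔN = Δφ × 111317 = 395.2 m; ΔE = Δλ × 111317 × cos(4.80500°) = +0.00273 × 111317 × 0.996486 = 302.8 m.

ΔN = 395 m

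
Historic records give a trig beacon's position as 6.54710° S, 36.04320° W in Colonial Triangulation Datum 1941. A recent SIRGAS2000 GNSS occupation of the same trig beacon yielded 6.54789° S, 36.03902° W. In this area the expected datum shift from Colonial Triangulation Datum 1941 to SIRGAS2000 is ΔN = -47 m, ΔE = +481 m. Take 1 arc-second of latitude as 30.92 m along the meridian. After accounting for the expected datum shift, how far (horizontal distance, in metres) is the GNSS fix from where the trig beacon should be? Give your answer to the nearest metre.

Observed coordinate differences: Δφ = -0.00079°, Δλ = +0.00418°.
Converting to metres (1° lat = 111312 m, cos φ = 0.993478): observed ΔN = -87.9 m, observed ΔE = 462.2 m.
Subtracting the expected shift leaves a residual of -87.9 − (-47) = -40.9 m north and 462.2 − (481) = -18.8 m east.
Residual distance = √((-40.9)² + (-18.8)²) = 45.0 m.

45 m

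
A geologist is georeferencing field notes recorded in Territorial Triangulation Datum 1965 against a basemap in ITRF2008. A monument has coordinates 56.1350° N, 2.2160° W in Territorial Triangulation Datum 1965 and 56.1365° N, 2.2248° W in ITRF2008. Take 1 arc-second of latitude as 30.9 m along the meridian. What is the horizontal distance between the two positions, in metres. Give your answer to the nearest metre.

570 m

Δφ = 56.1365° − 56.1350° = +0.0015°; Δλ = -2.2248° − -2.2160° = -0.0088°.
1° of latitude = 3600 × 30.90 = 111240 m.
ΔN = Δφ × 111240 = 166.9 m; ΔE = Δλ × 111240 × cos(56.1350°) = -0.0088 × 111240 × 0.557238 = -545.5 m.
Distance = √(ΔE² + ΔN²) = √((-545.5)² + 166.9²) = 570.4 m.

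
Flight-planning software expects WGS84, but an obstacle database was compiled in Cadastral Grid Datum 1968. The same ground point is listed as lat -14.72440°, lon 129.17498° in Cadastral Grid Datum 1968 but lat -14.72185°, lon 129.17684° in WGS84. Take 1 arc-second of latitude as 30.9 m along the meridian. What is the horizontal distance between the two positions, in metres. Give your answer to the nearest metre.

Δφ = -14.72185° − -14.72440° = +0.00255°; Δλ = 129.17684° − 129.17498° = +0.00186°.
1° of latitude = 3600 × 30.90 = 111240 m.
ΔN = Δφ × 111240 = 283.7 m; ΔE = Δλ × 111240 × cos(-14.72440°) = +0.00186 × 111240 × 0.967160 = 200.1 m.
Distance = √(ΔE² + ΔN²) = √(200.1² + 283.7²) = 347.1 m.

347 m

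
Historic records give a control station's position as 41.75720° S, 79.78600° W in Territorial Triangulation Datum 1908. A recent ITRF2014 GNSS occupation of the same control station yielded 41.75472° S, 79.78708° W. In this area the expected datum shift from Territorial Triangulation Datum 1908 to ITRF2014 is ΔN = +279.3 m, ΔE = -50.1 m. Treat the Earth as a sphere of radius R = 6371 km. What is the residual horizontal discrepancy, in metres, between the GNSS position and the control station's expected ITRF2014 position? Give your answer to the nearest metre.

40 m

Observed coordinate differences: Δφ = +0.00248°, Δλ = -0.00108°.
Converting to metres (1° lat = 111195 m, cos φ = 0.745974): observed ΔN = 275.8 m, observed ΔE = -89.6 m.
Subtracting the expected shift leaves a residual of 275.8 − (279.3) = -3.5 m north and -89.6 − (-50.1) = -39.5 m east.
Residual distance = √((-3.5)² + (-39.5)²) = 39.6 m.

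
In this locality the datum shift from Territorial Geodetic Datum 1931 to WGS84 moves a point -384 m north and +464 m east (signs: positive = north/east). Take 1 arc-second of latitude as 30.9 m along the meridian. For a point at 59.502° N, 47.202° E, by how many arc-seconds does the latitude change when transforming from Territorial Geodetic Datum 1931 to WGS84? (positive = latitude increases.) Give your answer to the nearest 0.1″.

1″ of latitude = 30.90 m, so Δφ = -384.0 / 30.90 = -12.427″.

Δφ = -12.4″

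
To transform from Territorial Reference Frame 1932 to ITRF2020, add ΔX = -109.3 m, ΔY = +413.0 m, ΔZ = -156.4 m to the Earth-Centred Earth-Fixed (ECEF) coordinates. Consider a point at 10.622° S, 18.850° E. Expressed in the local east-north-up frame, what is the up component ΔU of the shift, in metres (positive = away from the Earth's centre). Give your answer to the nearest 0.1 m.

ΔU = 58.3 m

The local up (radial) axis is (cos φ cos λ, cos φ sin λ, sin φ), giving ΔU = -101.666 + 131.150 + 28.829 = 58.31 m.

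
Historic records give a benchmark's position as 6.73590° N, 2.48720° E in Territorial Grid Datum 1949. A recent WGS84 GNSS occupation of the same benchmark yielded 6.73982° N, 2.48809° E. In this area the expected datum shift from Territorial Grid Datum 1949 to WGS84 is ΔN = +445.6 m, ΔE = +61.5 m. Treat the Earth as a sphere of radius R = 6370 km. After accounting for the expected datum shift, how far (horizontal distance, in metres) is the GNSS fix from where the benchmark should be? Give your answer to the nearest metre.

Observed coordinate differences: Δφ = +0.00392°, Δλ = +0.00089°.
Converting to metres (1° lat = 111177 m, cos φ = 0.993097): observed ΔN = 435.8 m, observed ΔE = 98.3 m.
Subtracting the expected shift leaves a residual of 435.8 − (445.6) = -9.8 m north and 98.3 − (61.5) = 36.8 m east.
Residual distance = √((-9.8)² + 36.8²) = 38.0 m.

38 m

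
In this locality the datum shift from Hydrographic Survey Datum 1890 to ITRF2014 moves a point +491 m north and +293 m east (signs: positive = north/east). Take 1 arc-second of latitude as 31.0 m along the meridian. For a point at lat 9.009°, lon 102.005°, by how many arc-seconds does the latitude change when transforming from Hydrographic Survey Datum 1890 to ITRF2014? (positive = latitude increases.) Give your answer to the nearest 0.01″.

Δφ = 15.84″

1″ of latitude = 31.00 m, so Δφ = 491.0 / 31.00 = 15.839″.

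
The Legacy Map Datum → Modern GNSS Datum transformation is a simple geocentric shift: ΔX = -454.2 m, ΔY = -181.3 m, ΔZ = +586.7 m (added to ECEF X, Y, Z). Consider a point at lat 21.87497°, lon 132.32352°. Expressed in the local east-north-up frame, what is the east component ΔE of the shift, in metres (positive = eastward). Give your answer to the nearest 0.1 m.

At φ = 21.87497°, λ = 132.32352°: sin φ = 0.372582, cos φ = 0.927999, sin λ = 0.739355, cos λ = -0.673316.
ΔE = −sin λ·ΔX + cos λ·ΔY = −(0.739355)·(-454.2) + (-0.673316)·(-181.3) = 457.89 m.

ΔE = 457.9 m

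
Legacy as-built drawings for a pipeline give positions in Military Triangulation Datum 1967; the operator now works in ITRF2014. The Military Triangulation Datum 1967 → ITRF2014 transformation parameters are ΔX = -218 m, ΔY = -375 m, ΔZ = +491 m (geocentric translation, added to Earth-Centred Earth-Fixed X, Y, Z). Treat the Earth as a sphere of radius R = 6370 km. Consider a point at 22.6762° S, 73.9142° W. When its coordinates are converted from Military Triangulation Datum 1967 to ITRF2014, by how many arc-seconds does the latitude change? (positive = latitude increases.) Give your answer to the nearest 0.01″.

Δφ = 18.41″

sin φ = -0.385523, cos φ = 0.922698, sin λ = -0.960848, cos λ = 0.277077.
North component: ΔN = −sin φ cos λ·ΔX − sin φ sin λ·ΔY + cos φ·ΔZ = −(-0.385523)(0.277077)(-218) − (-0.385523)(-0.960848)(-375) + (0.922698)(491) = 568.67 m.
1° of latitude spans πR/180 = 111177 m, so Δφ = 568.67 / 111177 × 3600 = 18.414″.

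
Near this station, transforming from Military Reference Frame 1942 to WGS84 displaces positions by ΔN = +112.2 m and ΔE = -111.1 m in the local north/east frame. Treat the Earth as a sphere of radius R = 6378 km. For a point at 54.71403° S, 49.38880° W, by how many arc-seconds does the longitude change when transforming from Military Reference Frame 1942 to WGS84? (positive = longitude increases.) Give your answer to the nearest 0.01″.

At latitude -54.71403°, cos φ = 0.577658.
One radian of longitude at latitude φ spans R cos φ, so Δλ = ΔE / (R cos φ) = -111.1 / (6378000 × 0.577658) = -3.0155e-05 rad = -6.220″.

Δλ = -6.22″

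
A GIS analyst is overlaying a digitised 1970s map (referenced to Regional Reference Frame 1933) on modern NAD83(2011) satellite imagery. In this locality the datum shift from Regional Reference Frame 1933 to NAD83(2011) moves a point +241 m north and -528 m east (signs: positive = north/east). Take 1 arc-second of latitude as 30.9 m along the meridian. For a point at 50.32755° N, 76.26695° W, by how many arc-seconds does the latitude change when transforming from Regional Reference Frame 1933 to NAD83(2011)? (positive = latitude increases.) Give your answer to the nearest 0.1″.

Δφ = 7.8″

1″ of latitude = 30.90 m, so Δφ = 241.0 / 30.90 = 7.799″.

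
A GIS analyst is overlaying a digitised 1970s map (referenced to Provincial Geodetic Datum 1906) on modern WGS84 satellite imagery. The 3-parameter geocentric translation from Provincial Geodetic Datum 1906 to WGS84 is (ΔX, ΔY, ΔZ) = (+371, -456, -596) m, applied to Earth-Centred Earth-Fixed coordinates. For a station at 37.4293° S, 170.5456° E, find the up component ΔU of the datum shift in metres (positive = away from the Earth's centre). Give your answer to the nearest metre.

At φ = -37.4293°, λ = 170.5456°: sin φ = -0.607782, cos φ = 0.794104, sin λ = 0.164263, cos λ = -0.986417.
ΔU = cos φ cos λ·ΔX + cos φ sin λ·ΔY + sin φ·ΔZ = (0.794104)(-0.986417)(371) + (0.794104)(0.164263)(-456) + (-0.607782)(-596) = 12.15 m.

ΔU = 12 m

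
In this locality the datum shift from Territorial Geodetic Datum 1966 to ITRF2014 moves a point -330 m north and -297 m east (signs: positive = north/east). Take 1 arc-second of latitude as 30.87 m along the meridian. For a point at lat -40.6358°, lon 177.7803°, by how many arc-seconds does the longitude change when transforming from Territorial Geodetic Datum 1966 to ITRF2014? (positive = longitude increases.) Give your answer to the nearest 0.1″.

Δλ = -12.7″

At latitude -40.6358°, cos φ = 0.758865.
1″ of longitude at this latitude = 30.87 × cos φ = 23.4261 m, so Δλ = -297.0 / 23.4261 = -12.678″.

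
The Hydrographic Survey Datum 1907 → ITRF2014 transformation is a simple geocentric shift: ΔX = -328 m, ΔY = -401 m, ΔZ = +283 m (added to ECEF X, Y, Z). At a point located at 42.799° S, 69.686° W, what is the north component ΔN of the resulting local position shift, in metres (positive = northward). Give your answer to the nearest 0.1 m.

The local north axis is (−sin φ cos λ, −sin φ sin λ, cos φ), giving ΔN = -77.367 + 255.506 + 207.649 = 385.79 m.

ΔN = 385.8 m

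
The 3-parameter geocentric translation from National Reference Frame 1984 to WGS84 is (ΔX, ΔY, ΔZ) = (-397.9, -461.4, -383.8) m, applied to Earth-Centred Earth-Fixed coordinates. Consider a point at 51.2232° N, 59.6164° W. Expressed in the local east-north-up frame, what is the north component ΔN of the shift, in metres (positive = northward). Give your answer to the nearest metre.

ΔN = -394 m

The local north axis is (−sin φ cos λ, −sin φ sin λ, cos φ), giving ΔN = 156.895 − 310.301 − 240.369 = -393.78 m.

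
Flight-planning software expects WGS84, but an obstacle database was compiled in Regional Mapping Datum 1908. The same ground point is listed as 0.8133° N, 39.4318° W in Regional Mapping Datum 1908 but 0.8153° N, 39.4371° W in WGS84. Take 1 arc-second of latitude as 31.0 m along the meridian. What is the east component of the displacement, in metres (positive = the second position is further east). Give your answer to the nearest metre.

ΔE = -591 m

Δφ = 0.8153° − 0.8133° = +0.0020°; Δλ = -39.4371° − -39.4318° = -0.0053°.
1° of latitude = 3600 × 31.00 = 111600 m.
ΔN = Δφ × 111600 = 223.2 m; ΔE = Δλ × 111600 × cos(0.8133°) = -0.0053 × 111600 × 0.999899 = -591.4 m.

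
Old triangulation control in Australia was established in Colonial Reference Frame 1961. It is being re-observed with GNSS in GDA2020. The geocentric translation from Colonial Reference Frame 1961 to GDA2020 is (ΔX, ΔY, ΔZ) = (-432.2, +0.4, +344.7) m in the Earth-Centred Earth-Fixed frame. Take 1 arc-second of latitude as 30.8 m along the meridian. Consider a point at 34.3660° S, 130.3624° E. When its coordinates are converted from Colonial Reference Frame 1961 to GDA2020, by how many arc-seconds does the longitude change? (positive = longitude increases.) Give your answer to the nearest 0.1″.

sin φ = -0.564477, cos φ = 0.825449, sin λ = 0.761963, cos λ = -0.647620.
East component: ΔE = −sin λ·ΔX + cos λ·ΔY = −(0.761963)(-432.2) + (-0.647620)(0.4) = 329.06 m.
1° of latitude spans 3600 × 30.80 = 110880 m; at latitude φ, 1° of longitude spans that × cos φ = 91525.7 m, so Δλ = 329.06 / 91525.7 × 3600 = 12.943″.

Δλ = 12.9″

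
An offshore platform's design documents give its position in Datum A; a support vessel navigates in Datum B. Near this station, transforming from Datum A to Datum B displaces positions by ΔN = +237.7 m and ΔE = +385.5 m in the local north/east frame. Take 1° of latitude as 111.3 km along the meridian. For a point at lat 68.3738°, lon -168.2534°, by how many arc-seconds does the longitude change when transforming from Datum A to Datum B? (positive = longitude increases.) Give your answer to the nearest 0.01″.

Δλ = 33.83″

At latitude 68.3738°, cos φ = 0.368550.
1° of longitude at this latitude = 111.3 × cos φ = 41.02 km, so Δλ = 385.5 / 41019.6 = 0.0093980° = 33.833″.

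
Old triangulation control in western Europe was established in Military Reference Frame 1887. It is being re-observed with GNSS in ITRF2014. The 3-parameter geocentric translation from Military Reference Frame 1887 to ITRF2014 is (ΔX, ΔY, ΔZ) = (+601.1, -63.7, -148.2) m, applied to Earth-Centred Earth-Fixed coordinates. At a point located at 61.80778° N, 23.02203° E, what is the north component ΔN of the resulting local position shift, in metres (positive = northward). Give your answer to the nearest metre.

At φ = 61.80778°, λ = 23.02203°: sin φ = 0.881368, cos φ = 0.472431, sin λ = 0.391085, cos λ = 0.920355.
ΔN = −sin φ cos λ·ΔX − sin φ sin λ·ΔY + cos φ·ΔZ = −(0.881368)(0.920355)(601.1) − (0.881368)(0.391085)(-63.7) + (0.472431)(-148.2) = -535.65 m.

ΔN = -536 m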